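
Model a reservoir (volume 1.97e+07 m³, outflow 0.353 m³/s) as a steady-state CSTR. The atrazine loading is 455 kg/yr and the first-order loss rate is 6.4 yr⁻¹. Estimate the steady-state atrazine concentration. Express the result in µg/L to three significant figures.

Outflow Q = 0.353 m³/s × 3.156e+07 s/yr = 1.114e+07 m³/yr.
Steady-state CSTR mass balance: W = Q·C + k·V·C, so C = W/(Q + kV).
Q + kV = 1.114e+07 + 6.4·1.97e+07 = 1.372e+08 m³/yr.
C = 455/1.372e+08 = 3.316e-06 kg/m³ = 0.003316 mg/L = 3.316 µg/L.

3.32 µg/L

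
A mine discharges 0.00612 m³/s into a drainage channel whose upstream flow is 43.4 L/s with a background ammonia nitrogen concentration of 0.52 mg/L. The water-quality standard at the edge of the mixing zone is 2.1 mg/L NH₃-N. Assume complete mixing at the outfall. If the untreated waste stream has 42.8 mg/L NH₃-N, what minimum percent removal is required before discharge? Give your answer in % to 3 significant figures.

43.4 L/s = 0.0434 m³/s.
Mass balance: 2.1·0.04952 = 0.00612·Cₑ + 0.0434·0.52.
Cₑ = (0.104 − 0.02257) / 0.00612 = 13.3 mg/L.
Required removal = 1 − 13.3/42.8 = 68.91 %.

68.9 %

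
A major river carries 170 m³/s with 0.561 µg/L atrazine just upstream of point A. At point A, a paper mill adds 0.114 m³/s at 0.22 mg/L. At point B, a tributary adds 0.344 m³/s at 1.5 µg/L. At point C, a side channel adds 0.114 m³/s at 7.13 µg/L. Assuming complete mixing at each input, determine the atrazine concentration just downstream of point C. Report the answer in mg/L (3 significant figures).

0.561 µg/L = 0.000561 mg/L.
After input A: C = (170·0.000561 + 0.114·0.22) / 170.1 = 0.0007081 mg/L.
1.5 µg/L = 0.0015 mg/L.
After input B: C = (170.1·0.0007081 + 0.344·0.0015) / 170.5 = 0.0007097 mg/L.
7.13 µg/L = 0.00713 mg/L.
After input C: C = (170.5·0.0007097 + 0.114·0.00713) / 170.6 = 0.0007139 mg/L.

0.000714 mg/L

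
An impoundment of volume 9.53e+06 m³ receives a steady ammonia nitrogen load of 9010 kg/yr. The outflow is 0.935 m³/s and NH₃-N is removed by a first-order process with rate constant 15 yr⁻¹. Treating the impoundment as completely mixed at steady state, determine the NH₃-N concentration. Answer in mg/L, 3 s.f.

0.0522 mg/L

Outflow Q = 0.935 m³/s × 3.156e+07 s/yr = 2.951e+07 m³/yr.
Steady-state CSTR mass balance: W = Q·C + k·V·C, so C = W/(Q + kV).
Q + kV = 2.951e+07 + 15·9.53e+06 = 1.725e+08 m³/yr.
C = 9010/1.725e+08 = 5.225e-05 kg/m³ = 0.05225 mg/L.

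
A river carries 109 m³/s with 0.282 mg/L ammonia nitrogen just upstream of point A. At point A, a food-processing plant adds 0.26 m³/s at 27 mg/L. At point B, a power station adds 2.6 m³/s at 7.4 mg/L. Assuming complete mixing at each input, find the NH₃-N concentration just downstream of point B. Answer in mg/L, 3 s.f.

After input A: C = (109·0.282 + 0.26·27) / 109.3 = 0.3456 mg/L.
After input B: C = (109.3·0.3456 + 2.6·7.4) / 111.9 = 0.5095 mg/L.

0.510 mg/L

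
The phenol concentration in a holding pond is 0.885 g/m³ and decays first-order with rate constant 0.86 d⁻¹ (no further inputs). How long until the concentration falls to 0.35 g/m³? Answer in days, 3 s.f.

1.08 d

t = ln(C₀/C)/k = ln(0.885/0.35)/0.86 = 0.9277/0.86 = 1.079 d.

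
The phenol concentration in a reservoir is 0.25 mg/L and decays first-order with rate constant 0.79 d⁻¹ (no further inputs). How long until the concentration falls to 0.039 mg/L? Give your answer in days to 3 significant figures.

t = ln(C₀/C)/k = ln(0.25/0.039)/0.79 = 1.858/0.79 = 2.352 d.

2.35 d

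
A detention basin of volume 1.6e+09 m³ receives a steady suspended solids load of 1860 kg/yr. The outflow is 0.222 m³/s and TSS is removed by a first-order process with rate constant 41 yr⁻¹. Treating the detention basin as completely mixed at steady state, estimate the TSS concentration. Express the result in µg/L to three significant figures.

0.0284 µg/L

Outflow Q = 0.222 m³/s × 3.156e+07 s/yr = 7.006e+06 m³/yr.
Steady-state CSTR mass balance: W = Q·C + k·V·C, so C = W/(Q + kV).
Q + kV = 7.006e+06 + 41·1.6e+09 = 6.561e+10 m³/yr.
C = 1860/6.561e+10 = 2.835e-08 kg/m³ = 2.835e-05 mg/L = 0.02835 µg/L.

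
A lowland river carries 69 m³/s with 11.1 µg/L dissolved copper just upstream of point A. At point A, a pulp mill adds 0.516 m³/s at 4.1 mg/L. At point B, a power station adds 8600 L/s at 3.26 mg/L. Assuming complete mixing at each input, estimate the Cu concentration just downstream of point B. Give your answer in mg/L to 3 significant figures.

11.1 µg/L = 0.0111 mg/L.
After input A: C = (69·0.0111 + 0.516·4.1) / 69.52 = 0.04145 mg/L.
8600 L/s = 8.6 m³/s.
After input B: C = (69.52·0.04145 + 8.6·3.26) / 78.12 = 0.3958 mg/L.

0.396 mg/L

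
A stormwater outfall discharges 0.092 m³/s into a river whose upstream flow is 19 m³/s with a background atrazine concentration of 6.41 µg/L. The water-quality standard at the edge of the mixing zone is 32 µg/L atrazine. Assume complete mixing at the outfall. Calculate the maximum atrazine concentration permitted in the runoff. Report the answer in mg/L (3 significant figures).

6.41 µg/L = 0.00641 mg/L.
32 µg/L = 0.032 mg/L.
Mass balance: 0.032·19.09 = 0.092·Cₑ + 19·0.00641.
Cₑ = (0.6109 − 0.1218) / 0.092 = 5.317 mg/L.

5.32 mg/L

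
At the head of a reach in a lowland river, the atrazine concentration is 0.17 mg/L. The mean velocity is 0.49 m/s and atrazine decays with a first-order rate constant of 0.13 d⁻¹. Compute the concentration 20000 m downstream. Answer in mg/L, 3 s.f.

Travel time t = 20000 m / 0.49 m/s = 2e+04/0.49 = 4.082e+04 s = 0.4724 d.
First-order decay: C = 0.17·exp(−0.13·0.4724) = 0.17·0.9404 = 0.1599 mg/L.

0.160 mg/L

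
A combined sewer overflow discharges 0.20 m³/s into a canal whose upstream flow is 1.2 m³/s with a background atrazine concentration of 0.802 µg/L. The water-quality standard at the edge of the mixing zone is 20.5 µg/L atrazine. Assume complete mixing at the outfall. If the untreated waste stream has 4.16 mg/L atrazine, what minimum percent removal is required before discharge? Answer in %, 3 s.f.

0.802 µg/L = 0.000802 mg/L.
20.5 µg/L = 0.0205 mg/L.
Mass balance: 0.0205·1.4 = 0.2·Cₑ + 1.2·0.000802.
Cₑ = (0.0287 − 0.0009624) / 0.2 = 0.1387 mg/L.
Required removal = 1 − 0.1387/4.16 = 96.67 %.

96.7 %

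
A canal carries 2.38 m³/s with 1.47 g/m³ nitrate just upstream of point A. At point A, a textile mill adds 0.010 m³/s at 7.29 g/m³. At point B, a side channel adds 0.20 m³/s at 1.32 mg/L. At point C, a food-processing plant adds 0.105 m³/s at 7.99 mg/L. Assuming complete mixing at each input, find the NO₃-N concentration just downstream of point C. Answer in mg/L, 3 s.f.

1.73 mg/L

After input A: C = (2.38·1.47 + 0.01·7.29) / 2.39 = 1.494 mg/L.
After input B: C = (2.39·1.494 + 0.2·1.32) / 2.59 = 1.481 mg/L.
After input C: C = (2.59·1.481 + 0.105·7.99) / 2.695 = 1.734 mg/L.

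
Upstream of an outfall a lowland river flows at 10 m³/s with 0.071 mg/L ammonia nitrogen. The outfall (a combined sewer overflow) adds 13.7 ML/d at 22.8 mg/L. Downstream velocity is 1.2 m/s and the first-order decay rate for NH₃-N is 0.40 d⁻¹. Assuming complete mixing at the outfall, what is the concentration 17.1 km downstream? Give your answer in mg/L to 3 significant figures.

13.7 ML/d = 0.1586 m³/s.
After complete mixing, C₀ = (0.1586·22.8 + 10·0.071) / 10.16 = 0.4258 mg/L.
Travel time t = 1.71e+04 m / 1.2 m/s = 1.425e+04 s = 0.1649 d.
C = 0.4258·exp(−0.40·0.1649) = 0.4258·0.9362 = 0.3986 mg/L.

0.399 mg/L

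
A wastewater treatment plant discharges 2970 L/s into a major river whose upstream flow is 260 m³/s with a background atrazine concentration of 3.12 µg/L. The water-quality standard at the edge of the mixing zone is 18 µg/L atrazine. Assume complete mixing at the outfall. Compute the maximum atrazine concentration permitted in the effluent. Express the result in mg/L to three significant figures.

2970 L/s = 2.97 m³/s.
3.12 µg/L = 0.00312 mg/L.
18 µg/L = 0.018 mg/L.
Mass balance: 0.018·263 = 2.97·Cₑ + 260·0.00312.
Cₑ = (4.733 − 0.8112) / 2.97 = 1.321 mg/L.

1.32 mg/L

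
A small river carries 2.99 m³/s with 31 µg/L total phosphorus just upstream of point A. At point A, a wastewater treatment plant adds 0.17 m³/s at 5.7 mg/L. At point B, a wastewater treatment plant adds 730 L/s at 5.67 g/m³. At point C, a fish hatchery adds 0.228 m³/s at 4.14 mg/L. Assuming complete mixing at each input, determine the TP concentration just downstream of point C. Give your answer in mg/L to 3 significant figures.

1.49 mg/L

31 µg/L = 0.031 mg/L.
After input A: C = (2.99·0.031 + 0.17·5.7) / 3.16 = 0.336 mg/L.
730 L/s = 0.73 m³/s.
After input B: C = (3.16·0.336 + 0.73·5.67) / 3.89 = 1.337 mg/L.
After input C: C = (3.89·1.337 + 0.228·4.14) / 4.118 = 1.492 mg/L.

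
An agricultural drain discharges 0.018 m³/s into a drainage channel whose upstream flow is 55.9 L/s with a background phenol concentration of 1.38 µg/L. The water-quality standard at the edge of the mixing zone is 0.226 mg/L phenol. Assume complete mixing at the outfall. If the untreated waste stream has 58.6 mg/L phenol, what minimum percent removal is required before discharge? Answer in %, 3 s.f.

98.4 %

55.9 L/s = 0.0559 m³/s.
1.38 µg/L = 0.00138 mg/L.
Mass balance: 0.226·0.0739 = 0.018·Cₑ + 0.0559·0.00138.
Cₑ = (0.0167 − 7.714e-05) / 0.018 = 0.9236 mg/L.
Required removal = 1 − 0.9236/58.6 = 98.42 %.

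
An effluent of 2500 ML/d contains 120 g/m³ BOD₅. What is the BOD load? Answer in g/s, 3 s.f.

2500 ML/d = 28.94 m³/s.
Mass flux = Q·C = 28.94 m³/s × 120 g/m³ = 3472 g/s.

3470 g/s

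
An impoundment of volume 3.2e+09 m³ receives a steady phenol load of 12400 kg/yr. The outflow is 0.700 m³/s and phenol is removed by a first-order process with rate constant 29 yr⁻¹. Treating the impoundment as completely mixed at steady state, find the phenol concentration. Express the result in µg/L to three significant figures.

0.134 µg/L

Outflow Q = 0.700 m³/s × 3.156e+07 s/yr = 2.209e+07 m³/yr.
Steady-state CSTR mass balance: W = Q·C + k·V·C, so C = W/(Q + kV).
Q + kV = 2.209e+07 + 29·3.2e+09 = 9.282e+10 m³/yr.
C = 12400/9.282e+10 = 1.336e-07 kg/m³ = 0.0001336 mg/L = 0.1336 µg/L.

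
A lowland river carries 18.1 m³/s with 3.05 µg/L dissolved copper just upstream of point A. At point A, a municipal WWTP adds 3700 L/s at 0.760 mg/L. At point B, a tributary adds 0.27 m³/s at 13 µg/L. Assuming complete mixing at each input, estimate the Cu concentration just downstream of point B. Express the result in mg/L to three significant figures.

3.05 µg/L = 0.00305 mg/L.
3700 L/s = 3.7 m³/s.
After input A: C = (18.1·0.00305 + 3.7·0.76) / 21.8 = 0.1315 mg/L.
13 µg/L = 0.013 mg/L.
After input B: C = (21.8·0.1315 + 0.27·0.013) / 22.07 = 0.1301 mg/L.

0.130 mg/L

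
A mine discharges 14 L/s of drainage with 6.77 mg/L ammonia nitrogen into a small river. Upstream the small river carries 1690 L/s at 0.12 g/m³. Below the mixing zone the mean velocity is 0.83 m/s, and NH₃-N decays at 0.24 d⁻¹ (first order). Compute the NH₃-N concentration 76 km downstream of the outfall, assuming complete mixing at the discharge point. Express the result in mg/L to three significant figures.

14 L/s = 0.014 m³/s.
1690 L/s = 1.69 m³/s.
After complete mixing, C₀ = (0.014·6.77 + 1.69·0.12) / 1.704 = 0.1746 mg/L.
Travel time t = 7.6e+04 m / 0.83 m/s = 9.157e+04 s = 1.06 d.
C = 0.1746·exp(−0.24·1.06) = 0.1746·0.7754 = 0.1354 mg/L.

0.135 mg/L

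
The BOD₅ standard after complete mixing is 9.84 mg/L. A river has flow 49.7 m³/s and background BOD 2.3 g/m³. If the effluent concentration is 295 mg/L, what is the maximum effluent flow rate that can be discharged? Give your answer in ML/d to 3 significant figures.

Mass balance at complete mixing: C_std·(Q_w + Q_r) = Q_w·C_e + Q_r·C_b.
Rearranging, Q_w = Q_r·(C_std − C_b)/(C_e − C_std) = 49.7·(9.84 − 2.3) / (295 − 9.84) = 1.314 m³/s.
= 113.5 ML/d.

114 ML/d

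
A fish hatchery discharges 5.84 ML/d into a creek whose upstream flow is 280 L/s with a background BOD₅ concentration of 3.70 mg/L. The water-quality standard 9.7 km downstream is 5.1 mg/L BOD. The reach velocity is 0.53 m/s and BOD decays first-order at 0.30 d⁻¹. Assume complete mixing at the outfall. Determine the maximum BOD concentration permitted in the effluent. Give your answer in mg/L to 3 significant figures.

5.84 ML/d = 0.06759 m³/s.
280 L/s = 0.28 m³/s.
Travel time to the compliance point: t = 9700/0.53 = 1.83e+04 s = 0.2118 d; decay factor exp(−0.30·0.2118) = 0.9384.
So the concentration just after mixing may be at most 5.1/0.9384 = 5.435 mg/L.
Mass balance: 5.435·0.3476 = 0.06759·Cₑ + 0.28·3.7.
Cₑ = (1.889 − 1.036) / 0.06759 = 12.62 mg/L.

12.6 mg/L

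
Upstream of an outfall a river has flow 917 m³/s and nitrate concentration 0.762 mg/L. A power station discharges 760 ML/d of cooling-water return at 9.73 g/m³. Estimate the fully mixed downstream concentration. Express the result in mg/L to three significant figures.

760 ML/d = 8.796 m³/s.
Flow-weighted mixing gives C = (8.796·9.73 + 917·0.762) / (8.796 + 917) = 784.3/925.8 = 0.8472 mg/L.

0.847 mg/L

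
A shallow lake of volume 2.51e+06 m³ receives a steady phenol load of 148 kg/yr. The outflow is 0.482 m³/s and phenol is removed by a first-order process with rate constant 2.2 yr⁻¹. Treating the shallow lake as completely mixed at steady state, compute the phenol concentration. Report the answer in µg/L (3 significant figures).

Outflow Q = 0.482 m³/s × 3.156e+07 s/yr = 1.521e+07 m³/yr.
Steady-state CSTR mass balance: W = Q·C + k·V·C, so C = W/(Q + kV).
Q + kV = 1.521e+07 + 2.2·2.51e+06 = 2.073e+07 m³/yr.
C = 148/2.073e+07 = 7.138e-06 kg/m³ = 0.007138 mg/L = 7.138 µg/L.

7.14 µg/L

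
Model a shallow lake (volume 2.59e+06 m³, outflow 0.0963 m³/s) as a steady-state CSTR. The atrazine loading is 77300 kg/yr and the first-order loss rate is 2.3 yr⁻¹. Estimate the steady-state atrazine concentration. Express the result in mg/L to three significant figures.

8.59 mg/L

Outflow Q = 0.0963 m³/s × 3.156e+07 s/yr = 3.039e+06 m³/yr.
Steady-state CSTR mass balance: W = Q·C + k·V·C, so C = W/(Q + kV).
Q + kV = 3.039e+06 + 2.3·2.59e+06 = 8.996e+06 m³/yr.
C = 77300/8.996e+06 = 0.008593 kg/m³ = 8.593 mg/L.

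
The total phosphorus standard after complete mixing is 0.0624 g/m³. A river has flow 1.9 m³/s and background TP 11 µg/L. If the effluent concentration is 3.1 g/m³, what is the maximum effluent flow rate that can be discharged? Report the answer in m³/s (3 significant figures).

0.0322 m³/s

11 µg/L = 0.011 mg/L.
Mass balance at complete mixing: C_std·(Q_w + Q_r) = Q_w·C_e + Q_r·C_b.
Rearranging, Q_w = Q_r·(C_std − C_b)/(C_e − C_std) = 1.9·(0.0624 − 0.011) / (3.1 − 0.0624) = 0.03215 m³/s.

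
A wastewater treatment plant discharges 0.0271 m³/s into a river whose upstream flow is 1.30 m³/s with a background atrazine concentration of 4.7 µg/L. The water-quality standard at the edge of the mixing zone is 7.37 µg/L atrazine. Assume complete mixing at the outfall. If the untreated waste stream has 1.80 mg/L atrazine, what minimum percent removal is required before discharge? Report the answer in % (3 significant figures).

92.5 %

4.7 µg/L = 0.0047 mg/L.
7.37 µg/L = 0.00737 mg/L.
Mass balance: 0.00737·1.327 = 0.0271·Cₑ + 1.3·0.0047.
Cₑ = (0.009781 − 0.00611) / 0.0271 = 0.1355 mg/L.
Required removal = 1 − 0.1355/1.80 = 92.47 %.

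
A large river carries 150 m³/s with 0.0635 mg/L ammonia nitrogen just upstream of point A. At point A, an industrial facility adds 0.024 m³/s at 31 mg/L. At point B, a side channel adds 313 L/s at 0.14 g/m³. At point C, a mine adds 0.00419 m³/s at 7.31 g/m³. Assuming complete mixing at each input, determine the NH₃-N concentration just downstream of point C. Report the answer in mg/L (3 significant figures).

0.0688 mg/L

After input A: C = (150·0.0635 + 0.024·31) / 150 = 0.06845 mg/L.
313 L/s = 0.313 m³/s.
After input B: C = (150·0.06845 + 0.313·0.14) / 150.3 = 0.0686 mg/L.
After input C: C = (150.3·0.0686 + 0.00419·7.31) / 150.3 = 0.0688 mg/L.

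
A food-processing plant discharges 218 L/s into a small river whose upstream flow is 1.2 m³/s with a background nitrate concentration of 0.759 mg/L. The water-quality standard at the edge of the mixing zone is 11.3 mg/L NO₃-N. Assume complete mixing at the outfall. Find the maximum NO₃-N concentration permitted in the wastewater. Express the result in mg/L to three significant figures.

69.3 mg/L

218 L/s = 0.218 m³/s.
Mass balance: 11.3·1.418 = 0.218·Cₑ + 1.2·0.759.
Cₑ = (16.02 − 0.9108) / 0.218 = 69.32 mg/L.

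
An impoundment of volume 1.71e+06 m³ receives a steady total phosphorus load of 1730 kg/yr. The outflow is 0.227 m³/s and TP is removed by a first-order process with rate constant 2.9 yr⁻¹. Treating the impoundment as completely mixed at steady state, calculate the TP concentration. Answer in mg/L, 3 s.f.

Outflow Q = 0.227 m³/s × 3.156e+07 s/yr = 7.164e+06 m³/yr.
Steady-state CSTR mass balance: W = Q·C + k·V·C, so C = W/(Q + kV).
Q + kV = 7.164e+06 + 2.9·1.71e+06 = 1.212e+07 m³/yr.
C = 1730/1.212e+07 = 0.0001427 kg/m³ = 0.1427 mg/L.

0.143 mg/L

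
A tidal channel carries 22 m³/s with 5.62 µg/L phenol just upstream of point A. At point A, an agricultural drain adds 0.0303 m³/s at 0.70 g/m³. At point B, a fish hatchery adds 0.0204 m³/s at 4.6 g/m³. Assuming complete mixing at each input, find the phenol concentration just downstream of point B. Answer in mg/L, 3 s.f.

0.0108 mg/L

5.62 µg/L = 0.00562 mg/L.
After input A: C = (22·0.00562 + 0.0303·0.7) / 22.03 = 0.006575 mg/L.
After input B: C = (22.03·0.006575 + 0.0204·4.6) / 22.05 = 0.01082 mg/L.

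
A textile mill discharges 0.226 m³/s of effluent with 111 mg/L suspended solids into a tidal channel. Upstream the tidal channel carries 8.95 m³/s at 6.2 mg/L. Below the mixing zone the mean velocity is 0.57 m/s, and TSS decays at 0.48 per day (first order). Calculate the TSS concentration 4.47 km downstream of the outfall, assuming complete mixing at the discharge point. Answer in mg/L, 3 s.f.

8.41 mg/L

After complete mixing, C₀ = (0.226·111 + 8.95·6.2) / 9.176 = 8.781 mg/L.
Travel time t = 4470 m / 0.57 m/s = 7842 s = 0.09077 d.
C = 8.781·exp(−0.48·0.09077) = 8.781·0.9574 = 8.407 mg/L.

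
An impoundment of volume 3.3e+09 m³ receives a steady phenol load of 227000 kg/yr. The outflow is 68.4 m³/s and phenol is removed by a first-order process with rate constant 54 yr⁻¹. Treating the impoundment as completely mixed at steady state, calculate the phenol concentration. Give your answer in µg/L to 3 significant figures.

Outflow Q = 68.4 m³/s × 3.156e+07 s/yr = 2.159e+09 m³/yr.
Steady-state CSTR mass balance: W = Q·C + k·V·C, so C = W/(Q + kV).
Q + kV = 2.159e+09 + 54·3.3e+09 = 1.804e+11 m³/yr.
C = 227000/1.804e+11 = 1.259e-06 kg/m³ = 0.001259 mg/L = 1.259 µg/L.

1.26 µg/L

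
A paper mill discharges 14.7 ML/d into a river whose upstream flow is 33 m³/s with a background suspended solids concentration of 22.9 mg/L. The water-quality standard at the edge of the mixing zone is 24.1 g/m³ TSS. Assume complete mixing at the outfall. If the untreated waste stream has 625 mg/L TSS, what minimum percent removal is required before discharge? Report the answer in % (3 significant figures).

14.7 ML/d = 0.1701 m³/s.
Mass balance: 24.1·33.17 = 0.1701·Cₑ + 33·22.9.
Cₑ = (799.4 − 755.7) / 0.1701 = 256.9 mg/L.
Required removal = 1 − 256.9/625 = 58.9 %.

58.9 %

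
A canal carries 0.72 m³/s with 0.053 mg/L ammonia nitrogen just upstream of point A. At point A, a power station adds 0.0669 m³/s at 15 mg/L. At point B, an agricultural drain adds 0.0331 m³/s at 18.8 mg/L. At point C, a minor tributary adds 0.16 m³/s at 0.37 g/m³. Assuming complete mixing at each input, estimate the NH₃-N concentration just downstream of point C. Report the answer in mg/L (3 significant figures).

1.76 mg/L

After input A: C = (0.72·0.053 + 0.0669·15) / 0.7869 = 1.324 mg/L.
After input B: C = (0.7869·1.324 + 0.0331·18.8) / 0.82 = 2.029 mg/L.
After input C: C = (0.82·2.029 + 0.16·0.37) / 0.98 = 1.758 mg/L.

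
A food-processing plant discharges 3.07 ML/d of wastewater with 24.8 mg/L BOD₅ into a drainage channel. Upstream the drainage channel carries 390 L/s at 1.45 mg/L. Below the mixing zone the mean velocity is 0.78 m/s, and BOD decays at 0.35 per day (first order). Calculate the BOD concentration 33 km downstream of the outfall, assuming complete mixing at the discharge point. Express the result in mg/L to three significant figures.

3.07 ML/d = 0.03553 m³/s.
390 L/s = 0.39 m³/s.
After complete mixing, C₀ = (0.03553·24.8 + 0.39·1.45) / 0.4255 = 3.4 mg/L.
Travel time t = 3.3e+04 m / 0.78 m/s = 4.231e+04 s = 0.4897 d.
C = 3.4·exp(−0.35·0.4897) = 3.4·0.8425 = 2.864 mg/L.

2.86 mg/L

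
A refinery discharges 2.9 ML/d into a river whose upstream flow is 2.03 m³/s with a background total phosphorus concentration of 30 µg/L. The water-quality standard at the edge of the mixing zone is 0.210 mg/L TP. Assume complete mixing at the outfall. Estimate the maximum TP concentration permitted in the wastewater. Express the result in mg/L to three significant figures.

2.9 ML/d = 0.03356 m³/s.
30 µg/L = 0.03 mg/L.
Mass balance: 0.21·2.064 = 0.03356·Cₑ + 2.03·0.03.
Cₑ = (0.4333 − 0.0609) / 0.03356 = 11.1 mg/L.

11.1 mg/L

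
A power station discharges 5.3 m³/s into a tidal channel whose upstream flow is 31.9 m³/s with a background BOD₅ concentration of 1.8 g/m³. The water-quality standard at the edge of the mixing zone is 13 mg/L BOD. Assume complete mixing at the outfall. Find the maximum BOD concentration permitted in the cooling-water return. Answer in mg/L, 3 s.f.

Mass balance: 13·37.2 = 5.3·Cₑ + 31.9·1.8.
Cₑ = (483.6 − 57.42) / 5.3 = 80.41 mg/L.

80.4 mg/L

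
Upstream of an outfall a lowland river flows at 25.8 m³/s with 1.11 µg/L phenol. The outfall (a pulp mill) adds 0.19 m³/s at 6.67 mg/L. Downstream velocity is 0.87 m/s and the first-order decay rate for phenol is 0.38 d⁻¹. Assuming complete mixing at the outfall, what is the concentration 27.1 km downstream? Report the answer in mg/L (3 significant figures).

1.11 µg/L = 0.00111 mg/L.
After complete mixing, C₀ = (0.19·6.67 + 25.8·0.00111) / 25.99 = 0.04986 mg/L.
Travel time t = 2.71e+04 m / 0.87 m/s = 3.115e+04 s = 0.3605 d.
C = 0.04986·exp(−0.38·0.3605) = 0.04986·0.872 = 0.04348 mg/L.

0.0435 mg/L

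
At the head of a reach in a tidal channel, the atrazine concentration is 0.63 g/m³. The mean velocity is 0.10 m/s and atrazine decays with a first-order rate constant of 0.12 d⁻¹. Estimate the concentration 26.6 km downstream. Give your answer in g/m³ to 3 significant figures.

0.435 g/m³

Travel time t = 26.6 km / 0.10 m/s = 2.66e+04/0.10 = 2.66e+05 s = 3.079 d.
First-order decay: C = 0.63·exp(−0.12·3.079) = 0.63·0.6911 = 0.4354 g/m³.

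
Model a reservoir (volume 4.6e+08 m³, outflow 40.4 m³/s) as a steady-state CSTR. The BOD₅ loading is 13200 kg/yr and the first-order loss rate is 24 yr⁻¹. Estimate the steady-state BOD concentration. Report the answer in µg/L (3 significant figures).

1.07 µg/L

Outflow Q = 40.4 m³/s × 3.156e+07 s/yr = 1.275e+09 m³/yr.
Steady-state CSTR mass balance: W = Q·C + k·V·C, so C = W/(Q + kV).
Q + kV = 1.275e+09 + 24·4.6e+08 = 1.231e+10 m³/yr.
C = 13200/1.231e+10 = 1.072e-06 kg/m³ = 0.001072 mg/L = 1.072 µg/L.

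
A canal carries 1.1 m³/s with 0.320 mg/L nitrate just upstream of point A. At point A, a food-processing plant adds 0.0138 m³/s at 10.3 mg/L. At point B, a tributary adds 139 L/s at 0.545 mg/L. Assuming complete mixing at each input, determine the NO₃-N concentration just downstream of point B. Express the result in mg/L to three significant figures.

0.455 mg/L

After input A: C = (1.1·0.32 + 0.0138·10.3) / 1.114 = 0.4437 mg/L.
139 L/s = 0.139 m³/s.
After input B: C = (1.114·0.4437 + 0.139·0.545) / 1.253 = 0.4549 mg/L.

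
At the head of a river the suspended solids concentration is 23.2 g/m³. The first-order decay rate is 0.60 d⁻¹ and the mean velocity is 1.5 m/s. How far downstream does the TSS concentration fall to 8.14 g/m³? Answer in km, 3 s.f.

From C = C₀·e^(−kt), t = ln(C₀/C)/k = ln(23.2/8.14)/0.60 = 1.047/0.60 = 1.746 d.
Distance = v·t = 1.5 m/s × 1.508e+05 s = 2.262e+05 m = 226.2 km.

226 km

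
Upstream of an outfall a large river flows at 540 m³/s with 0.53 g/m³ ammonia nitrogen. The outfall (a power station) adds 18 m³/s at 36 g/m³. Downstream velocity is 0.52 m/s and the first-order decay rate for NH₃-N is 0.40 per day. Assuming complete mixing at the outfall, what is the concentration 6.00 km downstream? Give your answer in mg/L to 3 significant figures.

1.59 mg/L

After complete mixing, C₀ = (18·36 + 540·0.53) / 558 = 1.674 mg/L.
Travel time t = 6000 m / 0.52 m/s = 1.154e+04 s = 0.1335 d.
C = 1.674·exp(−0.40·0.1335) = 1.674·0.948 = 1.587 mg/L.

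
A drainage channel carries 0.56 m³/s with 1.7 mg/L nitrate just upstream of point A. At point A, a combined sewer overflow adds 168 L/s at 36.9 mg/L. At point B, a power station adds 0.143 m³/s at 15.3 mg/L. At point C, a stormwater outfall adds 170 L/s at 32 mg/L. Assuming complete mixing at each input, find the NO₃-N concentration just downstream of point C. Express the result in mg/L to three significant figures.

14.2 mg/L

168 L/s = 0.168 m³/s.
After input A: C = (0.56·1.7 + 0.168·36.9) / 0.728 = 9.823 mg/L.
After input B: C = (0.728·9.823 + 0.143·15.3) / 0.871 = 10.72 mg/L.
170 L/s = 0.17 m³/s.
After input C: C = (0.871·10.72 + 0.17·32) / 1.041 = 14.2 mg/L.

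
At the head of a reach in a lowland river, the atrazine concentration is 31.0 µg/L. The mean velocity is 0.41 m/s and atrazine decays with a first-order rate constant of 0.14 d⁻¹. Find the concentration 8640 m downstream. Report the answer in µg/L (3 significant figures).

30.0 µg/L

Travel time t = 8640 m / 0.41 m/s = 8640/0.41 = 2.107e+04 s = 0.2439 d.
First-order decay: C = 31.0·exp(−0.14·0.2439) = 31.0·0.9664 = 29.96 µg/L.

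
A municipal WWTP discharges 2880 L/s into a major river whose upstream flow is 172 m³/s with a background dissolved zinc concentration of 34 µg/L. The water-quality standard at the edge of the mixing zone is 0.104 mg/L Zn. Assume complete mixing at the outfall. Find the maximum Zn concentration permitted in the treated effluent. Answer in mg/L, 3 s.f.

4.28 mg/L

2880 L/s = 2.88 m³/s.
34 µg/L = 0.034 mg/L.
Mass balance: 0.104·174.9 = 2.88·Cₑ + 172·0.034.
Cₑ = (18.19 − 5.848) / 2.88 = 4.285 mg/L.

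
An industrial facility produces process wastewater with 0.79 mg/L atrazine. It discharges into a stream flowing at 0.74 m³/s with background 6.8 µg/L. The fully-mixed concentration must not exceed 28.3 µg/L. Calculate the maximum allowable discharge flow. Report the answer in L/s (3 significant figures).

6.8 µg/L = 0.0068 mg/L.
28.3 µg/L = 0.0283 mg/L.
Mass balance at complete mixing: C_std·(Q_w + Q_r) = Q_w·C_e + Q_r·C_b.
Rearranging, Q_w = Q_r·(C_std − C_b)/(C_e − C_std) = 0.74·(0.0283 − 0.0068) / (0.79 − 0.0283) = 0.02089 m³/s.
= 20.89 L/s.

20.9 L/s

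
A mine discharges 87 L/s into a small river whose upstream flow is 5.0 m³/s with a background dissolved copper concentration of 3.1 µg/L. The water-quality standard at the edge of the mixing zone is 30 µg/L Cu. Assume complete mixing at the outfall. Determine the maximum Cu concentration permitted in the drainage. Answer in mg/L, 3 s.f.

1.58 mg/L

87 L/s = 0.087 m³/s.
3.1 µg/L = 0.0031 mg/L.
30 µg/L = 0.03 mg/L.
Mass balance: 0.03·5.087 = 0.087·Cₑ + 5·0.0031.
Cₑ = (0.1526 − 0.0155) / 0.087 = 1.576 mg/L.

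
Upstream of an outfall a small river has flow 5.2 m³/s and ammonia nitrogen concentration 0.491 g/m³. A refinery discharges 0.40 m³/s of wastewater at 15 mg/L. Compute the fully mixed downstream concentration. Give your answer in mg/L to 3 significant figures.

Flow-weighted mixing gives C = (0.4·15 + 5.2·0.491) / (0.4 + 5.2) = 8.553/5.6 = 1.527 mg/L.

1.53 mg/L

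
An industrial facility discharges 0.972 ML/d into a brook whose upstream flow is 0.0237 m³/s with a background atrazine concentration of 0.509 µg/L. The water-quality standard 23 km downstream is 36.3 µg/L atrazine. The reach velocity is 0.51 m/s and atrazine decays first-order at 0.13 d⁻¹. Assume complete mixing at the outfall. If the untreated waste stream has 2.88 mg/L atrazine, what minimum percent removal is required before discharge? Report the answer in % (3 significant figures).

95.8 %

0.972 ML/d = 0.01125 m³/s.
0.509 µg/L = 0.000509 mg/L.
36.3 µg/L = 0.0363 mg/L.
Travel time to the compliance point: t = 2.3e+04/0.51 = 4.51e+04 s = 0.522 d; decay factor exp(−0.13·0.522) = 0.9344.
So the concentration just after mixing may be at most 0.0363/0.9344 = 0.03885 mg/L.
Mass balance: 0.03885·0.03495 = 0.01125·Cₑ + 0.0237·0.000509.
Cₑ = (0.001358 − 1.206e-05) / 0.01125 = 0.1196 mg/L.
Required removal = 1 − 0.1196/2.88 = 95.85 %.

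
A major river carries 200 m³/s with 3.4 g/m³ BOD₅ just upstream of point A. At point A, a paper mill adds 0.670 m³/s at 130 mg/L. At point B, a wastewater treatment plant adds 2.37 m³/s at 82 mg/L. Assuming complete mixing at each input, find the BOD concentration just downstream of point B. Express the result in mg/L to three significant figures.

4.74 mg/L

After input A: C = (200·3.4 + 0.67·130) / 200.7 = 3.823 mg/L.
After input B: C = (200.7·3.823 + 2.37·82) / 203 = 4.735 mg/L.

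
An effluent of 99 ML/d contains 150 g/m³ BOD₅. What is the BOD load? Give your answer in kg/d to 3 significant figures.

14900 kg/d

99 ML/d = 1.146 m³/s.
Mass flux = Q·C = 1.146 m³/s × 150 g/m³ = 171.9 g/s.
= 171.9 g/s × 86.4 = 1.485e+04 kg/d.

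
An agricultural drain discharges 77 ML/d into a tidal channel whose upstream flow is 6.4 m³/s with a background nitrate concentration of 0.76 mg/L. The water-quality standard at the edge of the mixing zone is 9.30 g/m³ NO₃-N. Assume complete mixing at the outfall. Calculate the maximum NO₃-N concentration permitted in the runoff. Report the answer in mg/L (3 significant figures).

70.6 mg/L

77 ML/d = 0.8912 m³/s.
Mass balance: 9.3·7.291 = 0.8912·Cₑ + 6.4·0.76.
Cₑ = (67.81 − 4.864) / 0.8912 = 70.63 mg/L.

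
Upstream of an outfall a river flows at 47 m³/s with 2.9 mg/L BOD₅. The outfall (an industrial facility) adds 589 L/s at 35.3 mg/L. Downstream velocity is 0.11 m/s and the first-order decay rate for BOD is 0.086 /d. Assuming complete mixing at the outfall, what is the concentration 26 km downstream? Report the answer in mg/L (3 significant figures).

589 L/s = 0.589 m³/s.
After complete mixing, C₀ = (0.589·35.3 + 47·2.9) / 47.59 = 3.301 mg/L.
Travel time t = 2.6e+04 m / 0.11 m/s = 2.364e+05 s = 2.736 d.
C = 3.301·exp(−0.086·2.736) = 3.301·0.7904 = 2.609 mg/L.

2.61 mg/L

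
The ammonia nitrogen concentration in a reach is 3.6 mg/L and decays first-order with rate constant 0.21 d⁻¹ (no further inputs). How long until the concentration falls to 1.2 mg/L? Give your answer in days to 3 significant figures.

5.23 d

t = ln(C₀/C)/k = ln(3.6/1.2)/0.21 = 1.099/0.21 = 5.231 d.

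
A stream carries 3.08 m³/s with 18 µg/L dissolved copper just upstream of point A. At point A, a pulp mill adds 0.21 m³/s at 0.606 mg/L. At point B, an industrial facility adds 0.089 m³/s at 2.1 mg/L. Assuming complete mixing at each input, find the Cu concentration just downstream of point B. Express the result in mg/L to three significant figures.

0.109 mg/L

18 µg/L = 0.018 mg/L.
After input A: C = (3.08·0.018 + 0.21·0.606) / 3.29 = 0.05553 mg/L.
After input B: C = (3.29·0.05553 + 0.089·2.1) / 3.379 = 0.1094 mg/L.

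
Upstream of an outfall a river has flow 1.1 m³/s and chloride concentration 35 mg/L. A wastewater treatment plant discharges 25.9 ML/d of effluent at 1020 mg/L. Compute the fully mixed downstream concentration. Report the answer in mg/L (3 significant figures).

246 mg/L

25.9 ML/d = 0.2998 m³/s.
Conservation of mass across the mixing zone: C = (0.2998·1020 + 1.1·35) / (0.2998 + 1.1) = 344.3/1.4 = 245.9 mg/L.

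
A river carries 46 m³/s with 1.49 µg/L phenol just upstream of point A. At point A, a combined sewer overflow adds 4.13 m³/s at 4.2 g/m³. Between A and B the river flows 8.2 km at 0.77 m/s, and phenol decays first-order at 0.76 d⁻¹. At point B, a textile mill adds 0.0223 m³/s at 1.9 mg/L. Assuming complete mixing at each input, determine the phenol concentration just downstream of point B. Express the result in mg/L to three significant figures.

1.49 µg/L = 0.00149 mg/L.
After input A: C = (46·0.00149 + 4.13·4.2) / 50.13 = 0.3474 mg/L.
Over the 8.2 km reach to input B (t = 1.065e+04 s = 0.1233 d), decay gives C = 0.3474·exp(−0.76·0.1233) = 0.3163 mg/L.
After input B: C = (50.13·0.3163 + 0.0223·1.9) / 50.15 = 0.317 mg/L.

0.317 mg/L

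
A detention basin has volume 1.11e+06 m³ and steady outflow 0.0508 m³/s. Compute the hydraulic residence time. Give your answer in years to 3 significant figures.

0.692 yr

Q = 0.0508 m³/s × 3.156e+07 s/yr = 1.603e+06 m³/yr.
Hydraulic residence time τ = V/Q = 1.11e+06/1.603e+06 = 0.6924 yr.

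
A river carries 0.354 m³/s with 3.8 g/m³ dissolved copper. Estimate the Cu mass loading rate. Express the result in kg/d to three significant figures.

116 kg/d

Mass flux = Q·C = 0.354 m³/s × 3.8 g/m³ = 1.345 g/s.
= 1.345 g/s × 86.4 = 116.2 kg/d.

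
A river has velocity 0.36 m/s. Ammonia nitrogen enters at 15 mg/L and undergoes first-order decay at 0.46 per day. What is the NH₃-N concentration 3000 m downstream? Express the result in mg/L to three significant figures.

Travel time t = 3000 m / 0.36 m/s = 3000/0.36 = 8333 s = 0.09645 d.
First-order decay: C = 15·exp(−0.46·0.09645) = 15·0.9566 = 14.35 mg/L.

14.3 mg/L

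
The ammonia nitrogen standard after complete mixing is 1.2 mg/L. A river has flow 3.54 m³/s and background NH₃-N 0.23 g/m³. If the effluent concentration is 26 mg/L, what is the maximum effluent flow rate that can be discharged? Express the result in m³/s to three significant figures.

Mass balance at complete mixing: C_std·(Q_w + Q_r) = Q_w·C_e + Q_r·C_b.
Rearranging, Q_w = Q_r·(C_std − C_b)/(C_e − C_std) = 3.54·(1.2 − 0.23) / (26 − 1.2) = 0.1385 m³/s.

0.138 m³/s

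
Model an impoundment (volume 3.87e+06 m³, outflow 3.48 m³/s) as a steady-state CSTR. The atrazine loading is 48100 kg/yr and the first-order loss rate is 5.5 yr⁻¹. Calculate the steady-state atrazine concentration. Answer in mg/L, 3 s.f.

0.367 mg/L

Outflow Q = 3.48 m³/s × 3.156e+07 s/yr = 1.098e+08 m³/yr.
Steady-state CSTR mass balance: W = Q·C + k·V·C, so C = W/(Q + kV).
Q + kV = 1.098e+08 + 5.5·3.87e+06 = 1.311e+08 m³/yr.
C = 48100/1.311e+08 = 0.0003669 kg/m³ = 0.3669 mg/L.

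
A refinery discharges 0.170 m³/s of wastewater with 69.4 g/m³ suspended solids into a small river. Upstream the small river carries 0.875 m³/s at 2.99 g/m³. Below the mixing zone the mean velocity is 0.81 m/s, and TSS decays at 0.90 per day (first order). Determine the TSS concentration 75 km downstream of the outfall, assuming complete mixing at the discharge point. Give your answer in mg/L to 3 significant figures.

5.26 mg/L

After complete mixing, C₀ = (0.17·69.4 + 0.875·2.99) / 1.045 = 13.79 mg/L.
Travel time t = 7.5e+04 m / 0.81 m/s = 9.259e+04 s = 1.072 d.
C = 13.79·exp(−0.90·1.072) = 13.79·0.3812 = 5.258 mg/L.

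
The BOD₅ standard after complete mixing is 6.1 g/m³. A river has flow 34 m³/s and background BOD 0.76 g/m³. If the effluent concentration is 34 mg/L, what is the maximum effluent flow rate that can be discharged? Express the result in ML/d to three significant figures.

Mass balance at complete mixing: C_std·(Q_w + Q_r) = Q_w·C_e + Q_r·C_b.
Rearranging, Q_w = Q_r·(C_std − C_b)/(C_e − C_std) = 34·(6.1 − 0.76) / (34 − 6.1) = 6.508 m³/s.
= 562.3 ML/d.

562 ML/d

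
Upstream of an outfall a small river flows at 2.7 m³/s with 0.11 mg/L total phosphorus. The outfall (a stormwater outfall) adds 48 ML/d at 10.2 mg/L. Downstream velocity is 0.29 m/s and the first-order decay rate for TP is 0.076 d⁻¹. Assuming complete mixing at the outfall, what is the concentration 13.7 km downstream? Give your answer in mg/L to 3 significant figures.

48 ML/d = 0.5556 m³/s.
After complete mixing, C₀ = (0.5556·10.2 + 2.7·0.11) / 3.256 = 1.832 mg/L.
Travel time t = 1.37e+04 m / 0.29 m/s = 4.724e+04 s = 0.5468 d.
C = 1.832·exp(−0.076·0.5468) = 1.832·0.9593 = 1.757 mg/L.

1.76 mg/L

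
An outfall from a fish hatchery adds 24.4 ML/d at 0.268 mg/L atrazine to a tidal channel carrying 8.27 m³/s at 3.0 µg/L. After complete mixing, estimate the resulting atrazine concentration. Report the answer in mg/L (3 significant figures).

0.0118 mg/L

24.4 ML/d = 0.2824 m³/s.
3.0 µg/L = 0.003 mg/L.
By mass balance at complete mixing, C = (0.2824·0.268 + 8.27·0.003) / (0.2824 + 8.27) = 0.1005/8.552 = 0.01175 mg/L.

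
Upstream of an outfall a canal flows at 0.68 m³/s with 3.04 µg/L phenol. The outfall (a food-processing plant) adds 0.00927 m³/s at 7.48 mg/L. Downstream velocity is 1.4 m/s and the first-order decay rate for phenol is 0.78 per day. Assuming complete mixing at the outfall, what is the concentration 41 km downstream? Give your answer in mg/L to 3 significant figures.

3.04 µg/L = 0.00304 mg/L.
After complete mixing, C₀ = (0.00927·7.48 + 0.68·0.00304) / 0.6893 = 0.1036 mg/L.
Travel time t = 4.1e+04 m / 1.4 m/s = 2.929e+04 s = 0.339 d.
C = 0.1036·exp(−0.78·0.339) = 0.1036·0.7677 = 0.07953 mg/L.

0.0795 mg/L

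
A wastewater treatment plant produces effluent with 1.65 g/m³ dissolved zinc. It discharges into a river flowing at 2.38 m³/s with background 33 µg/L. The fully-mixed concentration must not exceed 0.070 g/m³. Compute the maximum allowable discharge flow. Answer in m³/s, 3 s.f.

0.0557 m³/s

33 µg/L = 0.033 mg/L.
Mass balance at complete mixing: C_std·(Q_w + Q_r) = Q_w·C_e + Q_r·C_b.
Rearranging, Q_w = Q_r·(C_std − C_b)/(C_e − C_std) = 2.38·(0.07 − 0.033) / (1.65 − 0.07) = 0.05573 m³/s.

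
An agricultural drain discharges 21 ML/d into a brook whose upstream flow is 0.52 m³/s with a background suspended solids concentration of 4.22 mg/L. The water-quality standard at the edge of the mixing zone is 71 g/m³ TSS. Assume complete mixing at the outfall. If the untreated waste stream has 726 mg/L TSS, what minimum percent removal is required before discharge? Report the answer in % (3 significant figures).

70.5 %

21 ML/d = 0.2431 m³/s.
Mass balance: 71·0.7631 = 0.2431·Cₑ + 0.52·4.22.
Cₑ = (54.18 − 2.194) / 0.2431 = 213.9 mg/L.
Required removal = 1 − 213.9/726 = 70.54 %.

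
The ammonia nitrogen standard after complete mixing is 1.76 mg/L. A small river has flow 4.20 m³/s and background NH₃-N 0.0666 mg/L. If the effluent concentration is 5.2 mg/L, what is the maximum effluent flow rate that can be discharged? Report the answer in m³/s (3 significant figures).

2.07 m³/s

Mass balance at complete mixing: C_std·(Q_w + Q_r) = Q_w·C_e + Q_r·C_b.
Rearranging, Q_w = Q_r·(C_std − C_b)/(C_e − C_std) = 4.20·(1.76 − 0.0666) / (5.2 − 1.76) = 2.068 m³/s.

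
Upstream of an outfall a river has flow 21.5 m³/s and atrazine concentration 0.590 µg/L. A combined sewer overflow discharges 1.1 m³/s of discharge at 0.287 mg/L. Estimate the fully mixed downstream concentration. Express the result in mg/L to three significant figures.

0.590 µg/L = 0.00059 mg/L.
By mass balance at complete mixing, C = (1.1·0.287 + 21.5·0.00059) / (1.1 + 21.5) = 0.3284/22.6 = 0.01453 mg/L.

0.0145 mg/L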